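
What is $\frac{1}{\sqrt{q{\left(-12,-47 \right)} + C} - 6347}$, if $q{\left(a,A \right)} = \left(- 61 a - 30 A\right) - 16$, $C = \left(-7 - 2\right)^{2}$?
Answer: $- \frac{6347}{40282202} - \frac{\sqrt{2207}}{40282202} \approx -0.00015873$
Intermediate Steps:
$C = 81$ ($C = \left(-9\right)^{2} = 81$)
$q{\left(a,A \right)} = -16 - 61 a - 30 A$
$\frac{1}{\sqrt{q{\left(-12,-47 \right)} + C} - 6347} = \frac{1}{\sqrt{\left(-16 - -732 - -1410\right) + 81} - 6347} = \frac{1}{\sqrt{\left(-16 + 732 + 1410\right) + 81} - 6347} = \frac{1}{\sqrt{2126 + 81} - 6347} = \frac{1}{\sqrt{2207} - 6347} = \frac{1}{-6347 + \sqrt{2207}}$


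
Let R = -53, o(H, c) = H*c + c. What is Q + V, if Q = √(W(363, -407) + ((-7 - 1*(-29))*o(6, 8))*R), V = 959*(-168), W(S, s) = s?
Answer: -161112 + 11*I*√543 ≈ -1.6111e+5 + 256.33*I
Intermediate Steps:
o(H, c) = c + H*c
V = -161112
Q = 11*I*√543 (Q = √(-407 + ((-7 - 1*(-29))*(8*(1 + 6)))*(-53)) = √(-407 + ((-7 + 29)*(8*7))*(-53)) = √(-407 + (22*56)*(-53)) = √(-407 + 1232*(-53)) = √(-407 - 65296) = √(-65703) = 11*I*√543 ≈ 256.33*I)
Q + V = 11*I*√543 - 161112 = -161112 + 11*I*√543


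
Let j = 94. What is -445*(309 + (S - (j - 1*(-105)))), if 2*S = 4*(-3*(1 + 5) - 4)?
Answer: -29370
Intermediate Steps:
S = -44 (S = (4*(-3*(1 + 5) - 4))/2 = (4*(-3*6 - 4))/2 = (4*(-18 - 4))/2 = (4*(-22))/2 = (½)*(-88) = -44)
-445*(309 + (S - (j - 1*(-105)))) = -445*(309 + (-44 - (94 - 1*(-105)))) = -445*(309 + (-44 - (94 + 105))) = -445*(309 + (-44 - 1*199)) = -445*(309 + (-44 - 199)) = -445*(309 - 243) = -445*66 = -29370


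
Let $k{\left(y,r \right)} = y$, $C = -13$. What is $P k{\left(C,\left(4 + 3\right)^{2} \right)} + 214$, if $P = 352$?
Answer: $-4362$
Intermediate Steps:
$P k{\left(C,\left(4 + 3\right)^{2} \right)} + 214 = 352 \left(-13\right) + 214 = -4576 + 214 = -4362$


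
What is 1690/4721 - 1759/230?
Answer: -7915539/1085830 ≈ -7.2898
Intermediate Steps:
1690/4721 - 1759/230 = -7915539/1085830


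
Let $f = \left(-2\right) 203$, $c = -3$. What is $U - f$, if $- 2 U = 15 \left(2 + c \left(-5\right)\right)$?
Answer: $\frac{557}{2} \approx 278.5$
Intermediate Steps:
$f = -406$
$U = - \frac{255}{2}$ ($U = - \frac{15 \left(2 - -15\right)}{2} = - \frac{15 \left(2 + 15\right)}{2} = - \frac{15 \cdot 17}{2} = \left(- \frac{1}{2}\right) 255 = - \frac{255}{2} \approx -127.5$)
$U - f = - \frac{255}{2} - -406 = - \frac{255}{2} + 406 = \frac{557}{2}$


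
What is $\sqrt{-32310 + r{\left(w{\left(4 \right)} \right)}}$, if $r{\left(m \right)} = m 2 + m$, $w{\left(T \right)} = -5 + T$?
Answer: $i \sqrt{32313} \approx 179.76 i$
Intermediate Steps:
$r{\left(m \right)} = 3 m$ ($r{\left(m \right)} = 2 m + m = 3 m$)
$\sqrt{-32310 + r{\left(w{\left(4 \right)} \right)}} = \sqrt{-32310 + 3 \left(-5 + 4\right)} = \sqrt{-32310 + 3 \left(-1\right)} = \sqrt{-32310 - 3} = \sqrt{-32313} = i \sqrt{32313}$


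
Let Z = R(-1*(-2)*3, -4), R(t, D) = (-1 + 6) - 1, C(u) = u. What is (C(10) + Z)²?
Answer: 196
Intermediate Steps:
R(t, D) = 4 (R(t, D) = 5 - 1 = 4)
Z = 4
(C(10) + Z)² = (10 + 4)² = 14² = 196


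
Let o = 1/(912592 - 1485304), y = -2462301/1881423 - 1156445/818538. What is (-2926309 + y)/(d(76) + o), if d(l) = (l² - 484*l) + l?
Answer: 6827950514546671643756/72173502150060276055 ≈ 94.605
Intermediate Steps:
d(l) = l² - 483*l
y = -465694350797/171112913286 (y = -2462301*1/1881423 - 1156445*1/818538 = -273589/209047 - 1156445/818538 = -465694350797/171112913286 ≈ -2.7216)
o = -1/572712 (o = 1/(-572712) = -1/572712 ≈ -1.7461e-6)
(-2926309 + y)/(d(76) + o) = (-2926309 - 465694350797/171112913286)/(76*(-483 + 76) - 1/572712) = -500729723859392171/(171112913286*(76*(-407) - 1/572712)) = -500729723859392171/(171112913286*(-30932 - 1/572712)) = -500729723859392171/(171112913286*(-17715127585/572712)) = -500729723859392171/171112913286*(-572712/17715127585) = 6827950514546671643756/72173502150060276055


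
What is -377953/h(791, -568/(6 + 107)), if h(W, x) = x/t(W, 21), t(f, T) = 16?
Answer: 85417378/71 ≈ 1.2031e+6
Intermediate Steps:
h(W, x) = x/16
-377953/h(791, -568/(6 + 107)) = -377953/((-568/(6 + 107))/16) = -377953/((-568/113)/16) = -377953/((-568*1/113)/16) = -377953/((1/16)*(-568/113)) = -377953/(-71/226) = -377953*(-226/71) = 85417378/71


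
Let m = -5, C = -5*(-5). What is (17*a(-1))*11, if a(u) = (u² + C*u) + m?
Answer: -5423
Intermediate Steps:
C = 25
a(u) = -5 + u² + 25*u (a(u) = (u² + 25*u) - 5 = -5 + u² + 25*u)
(17*a(-1))*11 = (17*(-5 + (-1)² + 25*(-1)))*11 = (17*(-5 + 1 - 25))*11 = (17*(-29))*11 = -493*11 = -5423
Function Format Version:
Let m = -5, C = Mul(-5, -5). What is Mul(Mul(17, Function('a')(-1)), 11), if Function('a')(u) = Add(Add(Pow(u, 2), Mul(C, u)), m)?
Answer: -5423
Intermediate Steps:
C = 25
Function('a')(u) = Add(-5, Pow(u, 2), Mul(25, u)) (Function('a')(u) = Add(Add(Pow(u, 2), Mul(25, u)), -5) = Add(-5, Pow(u, 2), Mul(25, u)))
Mul(Mul(17, Function('a')(-1)), 11) = Mul(Mul(17, Add(-5, Pow(-1, 2), Mul(25, -1))), 11) = Mul(Mul(17, Add(-5, 1, -25)), 11) = Mul(Mul(17, -29), 11) = Mul(-493, 11) = -5423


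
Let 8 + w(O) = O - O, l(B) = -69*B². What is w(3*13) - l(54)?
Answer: 201196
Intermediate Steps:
w(O) = -8 (w(O) = -8 + (O - O) = -8 + 0 = -8)
w(3*13) - l(54) = -8 - (-69)*54² = -8 - (-69)*2916 = -8 - 1*(-201204) = -8 + 201204 = 201196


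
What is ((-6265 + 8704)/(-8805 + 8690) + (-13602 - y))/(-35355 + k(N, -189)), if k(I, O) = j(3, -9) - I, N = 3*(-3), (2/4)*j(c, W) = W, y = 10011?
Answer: 452989/677810 ≈ 0.66831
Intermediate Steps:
j(c, W) = 2*W
N = -9
k(I, O) = -18 - I (k(I, O) = 2*(-9) - I = -18 - I)
((-6265 + 8704)/(-8805 + 8690) + (-13602 - y))/(-35355 + k(N, -189)) = ((-6265 + 8704)/(-8805 + 8690) + (-13602 - 1*10011))/(-35355 + (-18 - 1*(-9))) = (2439/(-115) + (-13602 - 10011))/(-35355 + (-18 + 9)) = (2439*(-1/115) - 23613)/(-35355 - 9) = (-2439/115 - 23613)/(-35364) = -2717934/115*(-1/35364) = 452989/677810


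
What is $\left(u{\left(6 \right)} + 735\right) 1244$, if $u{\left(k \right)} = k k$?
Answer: $959124$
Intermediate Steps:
$u{\left(k \right)} = k^{2}$
$\left(u{\left(6 \right)} + 735\right) 1244 = \left(6^{2} + 735\right) 1244 = \left(36 + 735\right) 1244 = 771 \cdot 1244 = 959124$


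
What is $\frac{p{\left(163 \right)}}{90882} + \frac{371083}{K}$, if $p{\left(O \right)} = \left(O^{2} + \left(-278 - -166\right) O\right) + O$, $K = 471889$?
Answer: $\frac{1714749835}{1949373459} \approx 0.87964$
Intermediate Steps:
$p{\left(O \right)} = O^{2} - 111 O$ ($p{\left(O \right)} = \left(O^{2} + \left(-278 + 166\right) O\right) + O = \left(O^{2} - 112 O\right) + O = O^{2} - 111 O$)
$\frac{p{\left(163 \right)}}{90882} + \frac{371083}{K} = \frac{163 \left(-111 + 163\right)}{90882} + \frac{371083}{471889} = 163 \cdot 52 \cdot \frac{1}{90882} + 371083 \cdot \frac{1}{471889} = 8476 \cdot \frac{1}{90882} + \frac{371083}{471889} = \frac{4238}{45441} + \frac{371083}{471889} = \frac{1714749835}{1949373459}$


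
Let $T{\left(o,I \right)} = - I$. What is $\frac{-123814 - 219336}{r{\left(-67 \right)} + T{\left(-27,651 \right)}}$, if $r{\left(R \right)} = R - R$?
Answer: $\frac{343150}{651} \approx 527.11$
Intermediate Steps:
$r{\left(R \right)} = 0$
$\frac{-123814 - 219336}{r{\left(-67 \right)} + T{\left(-27,651 \right)}} = \frac{-123814 - 219336}{0 - 651} = - \frac{343150}{0 - 651} = - \frac{343150}{-651} = \left(-343150\right) \left(- \frac{1}{651}\right) = \frac{343150}{651}$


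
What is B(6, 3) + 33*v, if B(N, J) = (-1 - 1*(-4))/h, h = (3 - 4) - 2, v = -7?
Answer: -232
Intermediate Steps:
h = -3 (h = -1 - 2 = -3)
B(N, J) = -1 (B(N, J) = (-1 - 1*(-4))/(-3) = (-1 + 4)*(-⅓) = 3*(-⅓) = -1)
B(6, 3) + 33*v = -1 + 33*(-7) = -1 - 231 = -232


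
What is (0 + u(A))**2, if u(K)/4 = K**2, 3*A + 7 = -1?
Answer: 65536/81 ≈ 809.09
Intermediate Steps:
A = -8/3 (A = -7/3 + (1/3)*(-1) = -7/3 - 1/3 = -8/3 ≈ -2.6667)
u(K) = 4*K**2
(0 + u(A))**2 = (0 + 4*(-8/3)**2)**2 = (0 + 4*(64/9))**2 = (0 + 256/9)**2 = (256/9)**2 = 65536/81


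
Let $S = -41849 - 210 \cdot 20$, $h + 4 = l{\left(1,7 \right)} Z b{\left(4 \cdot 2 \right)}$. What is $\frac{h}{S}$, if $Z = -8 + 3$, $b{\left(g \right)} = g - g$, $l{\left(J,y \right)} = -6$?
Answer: $\frac{4}{46049} \approx 8.6864 \cdot 10^{-5}$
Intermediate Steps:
$b{\left(g \right)} = 0$
$Z = -5$
$h = -4$ ($h = -4 + \left(-6\right) \left(-5\right) 0 = -4 + 30 \cdot 0 = -4 + 0 = -4$)
$S = -46049$ ($S = -41849 - 4200 = -46049$)
$\frac{h}{S} = - \frac{4}{-46049} = \left(-4\right) \left(- \frac{1}{46049}\right) = \frac{4}{46049}$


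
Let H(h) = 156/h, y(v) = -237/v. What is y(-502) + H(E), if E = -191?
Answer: -33045/95882 ≈ -0.34464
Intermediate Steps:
y(-502) + H(E) = -237/(-502) + 156/(-191) = -237*(-1/502) + 156*(-1/191) = 237/502 - 156/191 = -33045/95882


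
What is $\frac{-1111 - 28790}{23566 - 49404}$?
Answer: $\frac{29901}{25838} \approx 1.1572$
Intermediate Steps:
$\frac{-1111 - 28790}{23566 - 49404} = - \frac{29901}{-25838} = \left(-29901\right) \left(- \frac{1}{25838}\right) = \frac{29901}{25838}$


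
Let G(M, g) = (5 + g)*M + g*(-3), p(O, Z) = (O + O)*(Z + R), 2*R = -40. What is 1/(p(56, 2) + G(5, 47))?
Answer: -1/1897 ≈ -0.00052715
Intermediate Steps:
R = -20 (R = (½)*(-40) = -20)
p(O, Z) = 2*O*(-20 + Z) (p(O, Z) = (O + O)*(Z - 20) = (2*O)*(-20 + Z) = 2*O*(-20 + Z))
G(M, g) = -3*g + M*(5 + g) (G(M, g) = M*(5 + g) - 3*g = -3*g + M*(5 + g))
1/(p(56, 2) + G(5, 47)) = 1/(2*56*(-20 + 2) + (-3*47 + 5*5 + 5*47)) = 1/(2*56*(-18) + (-141 + 25 + 235)) = 1/(-2016 + 119) = 1/(-1897) = -1/1897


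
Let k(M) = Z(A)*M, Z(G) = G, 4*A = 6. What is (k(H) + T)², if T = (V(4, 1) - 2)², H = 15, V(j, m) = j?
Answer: 2809/4 ≈ 702.25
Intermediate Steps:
A = 3/2 (A = (¼)*6 = 3/2 ≈ 1.5000)
T = 4 (T = (4 - 2)² = 2² = 4)
k(M) = 3*M/2
(k(H) + T)² = ((3/2)*15 + 4)² = (45/2 + 4)² = (53/2)² = 2809/4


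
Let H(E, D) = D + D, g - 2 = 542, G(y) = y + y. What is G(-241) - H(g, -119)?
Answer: -244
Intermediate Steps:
G(y) = 2*y
g = 544 (g = 2 + 542 = 544)
H(E, D) = 2*D
G(-241) - H(g, -119) = 2*(-241) - 2*(-119) = -482 - 1*(-238) = -482 + 238 = -244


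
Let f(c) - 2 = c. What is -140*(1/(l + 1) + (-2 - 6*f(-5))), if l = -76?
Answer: -33572/15 ≈ -2238.1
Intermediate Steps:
f(c) = 2 + c
-140*(1/(l + 1) + (-2 - 6*f(-5))) = -140*(1/(-76 + 1) + (-2 - 6*(2 - 5))) = -140*(1/(-75) + (-2 - 6*(-3))) = -140*(-1/75 + (-2 + 18)) = -140*(-1/75 + 16) = -140*1199/75 = -33572/15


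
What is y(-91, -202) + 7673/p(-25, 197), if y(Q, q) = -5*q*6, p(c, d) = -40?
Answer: 234727/40 ≈ 5868.2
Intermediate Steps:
y(Q, q) = -30*q
y(-91, -202) + 7673/p(-25, 197) = -30*(-202) + 7673/(-40) = 6060 + 7673*(-1/40) = 6060 - 7673/40 = 234727/40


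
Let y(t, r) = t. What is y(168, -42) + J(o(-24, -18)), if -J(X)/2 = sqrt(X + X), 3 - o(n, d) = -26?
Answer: 168 - 2*sqrt(58) ≈ 152.77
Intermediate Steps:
o(n, d) = 29 (o(n, d) = 3 - 1*(-26) = 3 + 26 = 29)
J(X) = -2*sqrt(2)*sqrt(X) (J(X) = -2*sqrt(X + X) = -2*sqrt(2)*sqrt(X))
y(168, -42) + J(o(-24, -18)) = 168 - 2*sqrt(2)*sqrt(29) = 168 - 2*sqrt(58)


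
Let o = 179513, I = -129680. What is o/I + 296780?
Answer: 38486250887/129680 ≈ 2.9678e+5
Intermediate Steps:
o/I + 296780 = 179513/(-129680) + 296780 = 179513*(-1/129680) + 296780 = -179513/129680 + 296780 = 38486250887/129680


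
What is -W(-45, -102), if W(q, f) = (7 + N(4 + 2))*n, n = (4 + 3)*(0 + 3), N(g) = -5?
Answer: -42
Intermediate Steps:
n = 21 (n = 7*3 = 21)
W(q, f) = 42 (W(q, f) = (7 - 5)*21 = 2*21 = 42)
-W(-45, -102) = -1*42 = -42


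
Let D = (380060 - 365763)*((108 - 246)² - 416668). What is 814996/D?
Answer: -203749/1421207582 ≈ -0.00014336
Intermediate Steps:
D = -5684830328 (D = 14297*((-138)² - 416668) = 14297*(19044 - 416668) = 14297*(-397624) = -5684830328)
814996/D = 814996/(-5684830328) = 814996*(-1/5684830328) = -203749/1421207582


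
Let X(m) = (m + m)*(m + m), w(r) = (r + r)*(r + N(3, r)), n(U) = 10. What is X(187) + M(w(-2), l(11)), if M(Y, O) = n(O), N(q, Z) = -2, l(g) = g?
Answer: 139886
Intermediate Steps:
w(r) = 2*r*(-2 + r) (w(r) = (r + r)*(r - 2) = (2*r)*(-2 + r) = 2*r*(-2 + r))
X(m) = 4*m² (X(m) = (2*m)*(2*m) = 4*m²)
M(Y, O) = 10
X(187) + M(w(-2), l(11)) = 4*187² + 10 = 4*34969 + 10 = 139876 + 10 = 139886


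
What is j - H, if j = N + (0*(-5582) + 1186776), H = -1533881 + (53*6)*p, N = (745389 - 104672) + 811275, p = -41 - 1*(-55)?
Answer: 4168197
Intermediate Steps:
p = 14 (p = -41 + 55 = 14)
N = 1451992 (N = 640717 + 811275 = 1451992)
H = -1529429 (H = -1533881 + (53*6)*14 = -1533881 + 318*14 = -1533881 + 4452 = -1529429)
j = 2638768 (j = 1451992 + (0*(-5582) + 1186776) = 1451992 + (0 + 1186776) = 1451992 + 1186776 = 2638768)
j - H = 2638768 - 1*(-1529429) = 2638768 + 1529429 = 4168197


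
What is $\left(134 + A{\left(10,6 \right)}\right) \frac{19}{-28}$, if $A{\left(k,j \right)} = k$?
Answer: $- \frac{684}{7} \approx -97.714$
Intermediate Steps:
$\left(134 + A{\left(10,6 \right)}\right) \frac{19}{-28} = \left(134 + 10\right) \frac{19}{-28} = 144 \cdot 19 \left(- \frac{1}{28}\right) = 144 \left(- \frac{19}{28}\right) = - \frac{684}{7}$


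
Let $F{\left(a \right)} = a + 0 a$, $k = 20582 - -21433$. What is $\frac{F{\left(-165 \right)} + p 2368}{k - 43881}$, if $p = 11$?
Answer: $- \frac{25883}{1866} \approx -13.871$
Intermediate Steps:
$k = 42015$ ($k = 20582 + 21433 = 42015$)
$F{\left(a \right)} = a$ ($F{\left(a \right)} = a + 0 = a$)
$\frac{F{\left(-165 \right)} + p 2368}{k - 43881} = \frac{-165 + 11 \cdot 2368}{42015 - 43881} = \frac{-165 + 26048}{-1866} = 25883 \left(- \frac{1}{1866}\right) = - \frac{25883}{1866}$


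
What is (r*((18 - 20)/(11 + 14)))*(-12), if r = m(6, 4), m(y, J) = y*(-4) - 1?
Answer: -24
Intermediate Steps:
m(y, J) = -1 - 4*y (m(y, J) = -4*y - 1 = -1 - 4*y)
r = -25 (r = -1 - 4*6 = -1 - 24 = -25)
(r*((18 - 20)/(11 + 14)))*(-12) = -25*(18 - 20)/(11 + 14)*(-12) = -(-50)/25*(-12) = -25*(-2/25)*(-12) = 2*(-12) = -24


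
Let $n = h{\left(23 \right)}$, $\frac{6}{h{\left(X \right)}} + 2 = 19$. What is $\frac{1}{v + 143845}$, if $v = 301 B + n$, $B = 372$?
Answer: $\frac{17}{4348895} \approx 3.909 \cdot 10^{-6}$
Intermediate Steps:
$h{\left(X \right)} = \frac{6}{17}$ ($h{\left(X \right)} = \frac{6}{-2 + 19} = \frac{6}{17}$)
$n = \frac{6}{17} \approx 0.35294$
$v = \frac{1903530}{17}$ ($v = 301 \cdot 372 + \frac{6}{17} = 111972 + \frac{6}{17} = \frac{1903530}{17} \approx 1.1197 \cdot 10^{5}$)
$\frac{1}{v + 143845} = \frac{1}{\frac{1903530}{17} + 143845} = \frac{1}{\frac{4348895}{17}} = \frac{17}{4348895}$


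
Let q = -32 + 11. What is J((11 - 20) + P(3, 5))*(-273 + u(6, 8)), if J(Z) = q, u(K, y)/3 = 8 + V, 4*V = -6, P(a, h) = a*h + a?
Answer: 10647/2 ≈ 5323.5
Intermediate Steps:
P(a, h) = a + a*h
V = -3/2 (V = (¼)*(-6) = -3/2 ≈ -1.5000)
u(K, y) = 39/2 (u(K, y) = 3*(8 - 3/2) = 3*(13/2) = 39/2)
q = -21
J(Z) = -21
J((11 - 20) + P(3, 5))*(-273 + u(6, 8)) = -21*(-273 + 39/2) = -21*(-507/2) = 10647/2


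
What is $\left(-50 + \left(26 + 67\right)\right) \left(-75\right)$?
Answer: $-3225$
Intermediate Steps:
$\left(-50 + \left(26 + 67\right)\right) \left(-75\right) = \left(-50 + 93\right) \left(-75\right) = 43 \left(-75\right) = -3225$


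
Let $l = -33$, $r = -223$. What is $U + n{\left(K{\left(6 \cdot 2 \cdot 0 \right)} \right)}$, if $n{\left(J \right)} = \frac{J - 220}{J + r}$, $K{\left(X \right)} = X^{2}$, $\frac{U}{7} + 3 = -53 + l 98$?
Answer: $- \frac{5135470}{223} \approx -23029.0$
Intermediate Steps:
$U = -23030$ ($U = -21 + 7 \left(-53 - 3234\right) = -21 + 7 \left(-3287\right) = -21 - 23009 = -23030$)
$n{\left(J \right)} = \frac{-220 + J}{-223 + J}$ ($n{\left(J \right)} = \frac{J - 220}{J - 223} = \frac{-220 + J}{-223 + J}$)
$U + n{\left(K{\left(6 \cdot 2 \cdot 0 \right)} \right)} = -23030 + \frac{-220 + \left(6 \cdot 2 \cdot 0\right)^{2}}{-223 + \left(6 \cdot 2 \cdot 0\right)^{2}} = -23030 + \frac{-220 + \left(12 \cdot 0\right)^{2}}{-223 + \left(12 \cdot 0\right)^{2}} = -23030 + \frac{-220 + 0^{2}}{-223 + 0^{2}} = -23030 + \frac{-220 + 0}{-223 + 0} = -23030 + \frac{1}{-223} \left(-220\right) = -23030 - - \frac{220}{223} = -23030 + \frac{220}{223} = - \frac{5135470}{223}$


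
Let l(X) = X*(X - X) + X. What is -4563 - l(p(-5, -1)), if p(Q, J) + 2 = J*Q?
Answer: -4566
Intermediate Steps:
p(Q, J) = -2 + J*Q
l(X) = X (l(X) = X*0 + X = 0 + X = X)
-4563 - l(p(-5, -1)) = -4563 - (-2 - 1*(-5)) = -4563 - (-2 + 5) = -4563 - 1*3 = -4563 - 3 = -4566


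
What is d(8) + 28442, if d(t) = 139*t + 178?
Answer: 29732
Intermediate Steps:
d(t) = 178 + 139*t
d(8) + 28442 = (178 + 139*8) + 28442 = (178 + 1112) + 28442 = 1290 + 28442 = 29732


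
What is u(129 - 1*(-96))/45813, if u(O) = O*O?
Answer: 16875/15271 ≈ 1.1050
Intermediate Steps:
u(O) = O**2
u(129 - 1*(-96))/45813 = (129 - 1*(-96))**2/45813 = (129 + 96)**2*(1/45813) = 225**2*(1/45813) = 50625*(1/45813) = 16875/15271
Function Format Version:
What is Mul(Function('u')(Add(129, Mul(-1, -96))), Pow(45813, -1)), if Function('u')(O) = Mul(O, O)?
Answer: Rational(16875, 15271) ≈ 1.1050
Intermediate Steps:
Function('u')(O) = Pow(O, 2)
Mul(Function('u')(Add(129, Mul(-1, -96))), Pow(45813, -1)) = Mul(Pow(Add(129, Mul(-1, -96)), 2), Pow(45813, -1)) = Mul(Pow(Add(129, 96), 2), Rational(1, 45813)) = Mul(Pow(225, 2), Rational(1, 45813)) = Mul(50625, Rational(1, 45813)) = Rational(16875, 15271)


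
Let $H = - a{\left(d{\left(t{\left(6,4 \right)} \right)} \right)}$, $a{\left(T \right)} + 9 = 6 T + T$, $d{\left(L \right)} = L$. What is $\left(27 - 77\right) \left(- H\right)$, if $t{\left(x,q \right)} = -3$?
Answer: $1500$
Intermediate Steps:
$a{\left(T \right)} = -9 + 7 T$ ($a{\left(T \right)} = -9 + \left(6 T + T\right) = -9 + 7 T$)
$H = 30$ ($H = - (-9 + 7 \left(-3\right)) = - (-9 - 21) = \left(-1\right) \left(-30\right) = 30$)
$\left(27 - 77\right) \left(- H\right) = \left(27 - 77\right) \left(\left(-1\right) 30\right) = \left(-50\right) \left(-30\right) = 1500$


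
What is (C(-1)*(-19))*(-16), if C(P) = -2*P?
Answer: 608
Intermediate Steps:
(C(-1)*(-19))*(-16) = (-2*(-1)*(-19))*(-16) = (2*(-19))*(-16) = -38*(-16) = 608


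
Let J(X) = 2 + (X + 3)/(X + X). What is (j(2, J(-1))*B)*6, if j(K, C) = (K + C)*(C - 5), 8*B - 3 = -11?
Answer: 72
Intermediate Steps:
B = -1 (B = 3/8 + (⅛)*(-11) = 3/8 - 11/8 = -1)
J(X) = 2 + (3 + X)/(2*X) (J(X) = 2 + (3 + X)/((2*X)) = 2 + (3 + X)*(1/(2*X)) = 2 + (3 + X)/(2*X))
j(K, C) = (-5 + C)*(C + K) (j(K, C) = (C + K)*(-5 + C) = (-5 + C)*(C + K))
(j(2, J(-1))*B)*6 = ((((½)*(3 + 5*(-1))/(-1))² - 5*(3 + 5*(-1))/(2*(-1)) - 5*2 + ((½)*(3 + 5*(-1))/(-1))*2)*(-1))*6 = ((((½)*(-1)*(3 - 5))² - 5*(-1)*(3 - 5)/2 - 10 + ((½)*(-1)*(3 - 5))*2)*(-1))*6 = ((((½)*(-1)*(-2))² - 5*(-1)*(-2)/2 - 10 + ((½)*(-1)*(-2))*2)*(-1))*6 = ((1² - 5*1 - 10 + 1*2)*(-1))*6 = ((1 - 5 - 10 + 2)*(-1))*6 = -12*(-1)*6 = 12*6 = 72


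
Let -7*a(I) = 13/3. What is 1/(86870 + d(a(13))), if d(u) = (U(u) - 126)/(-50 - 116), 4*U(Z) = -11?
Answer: 664/57682195 ≈ 1.1511e-5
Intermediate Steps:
a(I) = -13/21 (a(I) = -13/(7*3) = -1/7*13/3 = -13/21)
U(Z) = -11/4 (U(Z) = (1/4)*(-11) = -11/4)
d(u) = 515/664 (d(u) = (-11/4 - 126)/(-50 - 116) = -515/4/(-166) = -515/4*(-1/166) = 515/664)
1/(86870 + d(a(13))) = 1/(86870 + 515/664) = 1/(57682195/664) = 664/57682195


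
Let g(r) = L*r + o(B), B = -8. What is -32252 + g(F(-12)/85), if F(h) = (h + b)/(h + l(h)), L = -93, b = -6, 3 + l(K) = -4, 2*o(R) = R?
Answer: -52095114/1615 ≈ -32257.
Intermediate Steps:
o(R) = R/2
l(K) = -7 (l(K) = -3 - 4 = -7)
F(h) = (-6 + h)/(-7 + h) (F(h) = (h - 6)/(h - 7) = (-6 + h)/(-7 + h))
g(r) = -4 - 93*r (g(r) = -93*r + (½)*(-8) = -93*r - 4 = -4 - 93*r)
-32252 + g(F(-12)/85) = -32252 + (-4 - 93*(-6 - 12)/(-7 - 12)/85) = -32252 + (-4 - 93*-18/(-19)/85) = -32252 + (-4 - 93*(-1/19*(-18))/85) = -32252 + (-4 - 1674/(19*85)) = -32252 + (-4 - 93*18/1615) = -32252 + (-4 - 1674/1615) = -32252 - 8134/1615 = -52095114/1615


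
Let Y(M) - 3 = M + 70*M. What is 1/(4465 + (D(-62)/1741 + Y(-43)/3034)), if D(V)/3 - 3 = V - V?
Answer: 2641097/11789856733 ≈ 0.00022401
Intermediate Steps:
Y(M) = 3 + 71*M (Y(M) = 3 + (M + 70*M) = 3 + 71*M)
D(V) = 9 (D(V) = 9 + 3*(V - V) = 9 + 3*0 = 9 + 0 = 9)
1/(4465 + (D(-62)/1741 + Y(-43)/3034)) = 1/(4465 + (9/1741 + (3 + 71*(-43))/3034)) = 1/(4465 + (9*(1/1741) + (3 - 3053)*(1/3034))) = 1/(4465 + (9/1741 - 3050*1/3034)) = 1/(4465 + (9/1741 - 1525/1517)) = 1/(4465 - 2641372/2641097) = 1/(11789856733/2641097) = 2641097/11789856733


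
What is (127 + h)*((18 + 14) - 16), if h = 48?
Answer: 2800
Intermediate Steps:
(127 + h)*((18 + 14) - 16) = (127 + 48)*((18 + 14) - 16) = 175*(32 - 16) = 175*16 = 2800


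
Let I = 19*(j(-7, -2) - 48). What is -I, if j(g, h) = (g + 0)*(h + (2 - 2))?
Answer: 646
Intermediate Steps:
j(g, h) = g*h (j(g, h) = g*(h + 0) = g*h)
I = -646 (I = 19*(-7*(-2) - 48) = 19*(14 - 48) = 19*(-34) = -646)
-I = -1*(-646) = 646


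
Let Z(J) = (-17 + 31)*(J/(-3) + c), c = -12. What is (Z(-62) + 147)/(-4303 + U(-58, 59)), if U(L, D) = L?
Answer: -115/1869 ≈ -0.061530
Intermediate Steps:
Z(J) = -168 - 14*J/3 (Z(J) = (-17 + 31)*(J/(-3) - 12) = 14*(J*(-1/3) - 12) = 14*(-J/3 - 12) = 14*(-12 - J/3) = -168 - 14*J/3)
(Z(-62) + 147)/(-4303 + U(-58, 59)) = ((-168 - 14/3*(-62)) + 147)/(-4303 - 58) = ((-168 + 868/3) + 147)/(-4361) = (364/3 + 147)*(-1/4361) = (805/3)*(-1/4361) = -115/1869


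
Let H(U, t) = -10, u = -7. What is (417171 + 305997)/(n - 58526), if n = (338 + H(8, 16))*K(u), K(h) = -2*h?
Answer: -120528/8989 ≈ -13.408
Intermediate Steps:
n = 4592 (n = (338 - 10)*(-2*(-7)) = 328*14 = 4592)
(417171 + 305997)/(n - 58526) = (417171 + 305997)/(4592 - 58526) = 723168/(-53934) = 723168*(-1/53934) = -120528/8989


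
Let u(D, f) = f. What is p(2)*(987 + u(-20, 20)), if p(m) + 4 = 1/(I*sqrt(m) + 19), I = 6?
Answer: -1144959/289 - 6042*sqrt(2)/289 ≈ -3991.4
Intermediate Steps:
p(m) = -4 + 1/(19 + 6*sqrt(m)) (p(m) = -4 + 1/(6*sqrt(m) + 19) = -4 + 1/(19 + 6*sqrt(m)))
p(2)*(987 + u(-20, 20)) = (3*(-25 - 8*sqrt(2))/(19 + 6*sqrt(2)))*(987 + 20) = (3*(-25 - 8*sqrt(2))/(19 + 6*sqrt(2)))*1007 = 3021*(-25 - 8*sqrt(2))/(19 + 6*sqrt(2))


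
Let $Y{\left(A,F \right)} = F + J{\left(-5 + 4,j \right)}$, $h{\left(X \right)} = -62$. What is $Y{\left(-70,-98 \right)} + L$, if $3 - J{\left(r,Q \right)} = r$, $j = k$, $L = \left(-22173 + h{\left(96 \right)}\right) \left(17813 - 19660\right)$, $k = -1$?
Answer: $41067951$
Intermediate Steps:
$L = 41068045$ ($L = \left(-22173 - 62\right) \left(17813 - 19660\right) = \left(-22235\right) \left(-1847\right) = 41068045$)
$j = -1$
$J{\left(r,Q \right)} = 3 - r$
$Y{\left(A,F \right)} = 4 + F$ ($Y{\left(A,F \right)} = F + \left(3 - \left(-5 + 4\right)\right) = F + \left(3 - -1\right) = F + \left(3 + 1\right) = F + 4 = 4 + F$)
$Y{\left(-70,-98 \right)} + L = \left(4 - 98\right) + 41068045 = -94 + 41068045 = 41067951$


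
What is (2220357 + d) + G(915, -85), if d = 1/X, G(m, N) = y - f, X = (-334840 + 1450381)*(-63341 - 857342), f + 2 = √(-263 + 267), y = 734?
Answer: 2281192910657902772/1027059634503 ≈ 2.2211e+6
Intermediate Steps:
f = 0 (f = -2 + √(-263 + 267) = -2 + √4 = -2 + 2 = 0)
X = -1027059634503 (X = 1115541*(-920683) = -1027059634503)
G(m, N) = 734 (G(m, N) = 734 - 1*0 = 734 + 0 = 734)
d = -1/1027059634503 (d = 1/(-1027059634503) = -1/1027059634503 ≈ -9.7365e-13)
(2220357 + d) + G(915, -85) = (2220357 - 1/1027059634503) + 734 = 2280439048886177570/1027059634503 + 734 = 2281192910657902772/1027059634503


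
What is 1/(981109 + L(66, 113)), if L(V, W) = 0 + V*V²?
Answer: 1/1268605 ≈ 7.8827e-7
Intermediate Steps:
L(V, W) = V³ (L(V, W) = 0 + V³ = V³)
1/(981109 + L(66, 113)) = 1/(981109 + 66³) = 1/(981109 + 287496) = 1/1268605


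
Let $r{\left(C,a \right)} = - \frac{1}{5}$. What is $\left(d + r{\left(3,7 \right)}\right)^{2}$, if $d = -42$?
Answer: $\frac{44521}{25} \approx 1780.8$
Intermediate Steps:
$r{\left(C,a \right)} = - \frac{1}{5}$ ($r{\left(C,a \right)} = \left(-1\right) \frac{1}{5} = - \frac{1}{5}$)
$\left(d + r{\left(3,7 \right)}\right)^{2} = \left(-42 - \frac{1}{5}\right)^{2} = \left(- \frac{211}{5}\right)^{2} = \frac{44521}{25}$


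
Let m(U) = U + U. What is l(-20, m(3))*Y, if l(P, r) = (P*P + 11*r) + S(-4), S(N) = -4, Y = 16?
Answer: 7392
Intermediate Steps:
m(U) = 2*U
l(P, r) = -4 + P**2 + 11*r (l(P, r) = (P*P + 11*r) - 4 = (P**2 + 11*r) - 4 = -4 + P**2 + 11*r)
l(-20, m(3))*Y = (-4 + (-20)**2 + 11*(2*3))*16 = (-4 + 400 + 11*6)*16 = (-4 + 400 + 66)*16 = 462*16 = 7392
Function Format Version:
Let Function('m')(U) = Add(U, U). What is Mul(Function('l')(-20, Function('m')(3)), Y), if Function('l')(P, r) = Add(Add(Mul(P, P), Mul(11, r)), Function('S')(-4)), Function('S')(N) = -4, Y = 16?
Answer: 7392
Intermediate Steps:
Function('m')(U) = Mul(2, U)
Function('l')(P, r) = Add(-4, Pow(P, 2), Mul(11, r)) (Function('l')(P, r) = Add(Add(Mul(P, P), Mul(11, r)), -4) = Add(Add(Pow(P, 2), Mul(11, r)), -4) = Add(-4, Pow(P, 2), Mul(11, r)))
Mul(Function('l')(-20, Function('m')(3)), Y) = Mul(Add(-4, Pow(-20, 2), Mul(11, Mul(2, 3))), 16) = Mul(Add(-4, 400, Mul(11, 6)), 16) = Mul(Add(-4, 400, 66), 16) = Mul(462, 16) = 7392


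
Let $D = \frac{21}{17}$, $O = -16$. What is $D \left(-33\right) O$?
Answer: $\frac{11088}{17} \approx 652.24$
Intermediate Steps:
$D = \frac{21}{17}$ ($D = 21 \cdot \frac{1}{17} = \frac{21}{17} \approx 1.2353$)
$D \left(-33\right) O = \frac{21}{17} \left(-33\right) \left(-16\right) = \left(- \frac{693}{17}\right) \left(-16\right) = \frac{11088}{17}$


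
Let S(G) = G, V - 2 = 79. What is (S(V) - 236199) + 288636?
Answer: 52518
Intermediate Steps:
V = 81 (V = 2 + 79 = 81)
(S(V) - 236199) + 288636 = (81 - 236199) + 288636 = -236118 + 288636 = 52518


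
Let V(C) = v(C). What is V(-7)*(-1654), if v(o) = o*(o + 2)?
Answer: -57890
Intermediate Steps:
v(o) = o*(2 + o)
V(C) = C*(2 + C)
V(-7)*(-1654) = -7*(2 - 7)*(-1654) = -7*(-5)*(-1654) = 35*(-1654) = -57890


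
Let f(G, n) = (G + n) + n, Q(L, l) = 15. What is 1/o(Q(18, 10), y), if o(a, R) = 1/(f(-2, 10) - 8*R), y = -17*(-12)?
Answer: -1614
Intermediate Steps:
f(G, n) = G + 2*n
y = 204
o(a, R) = 1/(18 - 8*R) (o(a, R) = 1/((-2 + 2*10) - 8*R) = 1/((-2 + 20) - 8*R) = 1/(18 - 8*R))
1/o(Q(18, 10), y) = 1/(-1/(-18 + 8*204)) = 1/(-1/(-18 + 1632)) = 1/(-1/1614) = -1614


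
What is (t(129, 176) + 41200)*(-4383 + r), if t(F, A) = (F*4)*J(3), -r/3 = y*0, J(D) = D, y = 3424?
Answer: -187364484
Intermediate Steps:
r = 0 (r = -10272*0 = -3*0 = 0)
t(F, A) = 12*F (t(F, A) = (F*4)*3 = (4*F)*3 = 12*F)
(t(129, 176) + 41200)*(-4383 + r) = (12*129 + 41200)*(-4383 + 0) = (1548 + 41200)*(-4383) = 42748*(-4383) = -187364484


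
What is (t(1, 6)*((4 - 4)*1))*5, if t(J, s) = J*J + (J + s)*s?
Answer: 0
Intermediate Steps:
t(J, s) = J² + s*(J + s)
(t(1, 6)*((4 - 4)*1))*5 = ((1² + 6² + 1*6)*((4 - 4)*1))*5 = ((1 + 36 + 6)*(0*1))*5 = (43*0)*5 = 0*5 = 0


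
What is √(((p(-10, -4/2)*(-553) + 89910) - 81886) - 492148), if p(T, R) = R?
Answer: 19*I*√1338 ≈ 695.0*I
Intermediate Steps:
√(((p(-10, -4/2)*(-553) + 89910) - 81886) - 492148) = √(((-4/2*(-553) + 89910) - 81886) - 492148) = √(((-4*½*(-553) + 89910) - 81886) - 492148) = √(((-2*(-553) + 89910) - 81886) - 492148) = √(((1106 + 89910) - 81886) - 492148) = √((91016 - 81886) - 492148) = √(9130 - 492148) = √(-483018) = 19*I*√1338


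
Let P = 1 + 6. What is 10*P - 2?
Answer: 68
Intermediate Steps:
P = 7
10*P - 2 = 10*7 - 2 = 70 - 2 = 68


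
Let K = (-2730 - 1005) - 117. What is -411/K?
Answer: 137/1284 ≈ 0.10670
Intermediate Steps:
K = -3852 (K = -3735 - 117 = -3852)
-411/K = -411/(-3852) = -411*(-1/3852) = 137/1284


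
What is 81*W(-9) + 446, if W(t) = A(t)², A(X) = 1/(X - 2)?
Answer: 54047/121 ≈ 446.67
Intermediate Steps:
A(X) = 1/(-2 + X)
W(t) = (-2 + t)⁻² (W(t) = (1/(-2 + t))² = (-2 + t)⁻²)
81*W(-9) + 446 = 81/(-2 - 9)² + 446 = 81/(-11)² + 446 = 81*(1/121) + 446 = 81/121 + 446 = 54047/121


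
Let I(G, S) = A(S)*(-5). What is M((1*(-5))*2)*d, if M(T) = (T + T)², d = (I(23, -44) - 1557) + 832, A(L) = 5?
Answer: -300000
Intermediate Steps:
I(G, S) = -25 (I(G, S) = 5*(-5) = -25)
d = -750 (d = (-25 - 1557) + 832 = -1582 + 832 = -750)
M(T) = 4*T² (M(T) = (2*T)² = 4*T²)
M((1*(-5))*2)*d = (4*((1*(-5))*2)²)*(-750) = (4*(-5*2)²)*(-750) = (4*(-10)²)*(-750) = (4*100)*(-750) = 400*(-750) = -300000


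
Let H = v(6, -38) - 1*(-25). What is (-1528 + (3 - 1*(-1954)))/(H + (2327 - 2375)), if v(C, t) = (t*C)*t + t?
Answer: 429/8603 ≈ 0.049866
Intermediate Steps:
v(C, t) = t + C*t² (v(C, t) = (C*t)*t + t = C*t² + t = t + C*t²)
H = 8651 (H = -38*(1 + 6*(-38)) - 1*(-25) = -38*(1 - 228) + 25 = -38*(-227) + 25 = 8626 + 25 = 8651)
(-1528 + (3 - 1*(-1954)))/(H + (2327 - 2375)) = (-1528 + (3 - 1*(-1954)))/(8651 + (2327 - 2375)) = (-1528 + (3 + 1954))/(8651 - 48) = (-1528 + 1957)/8603 = 429*(1/8603) = 429/8603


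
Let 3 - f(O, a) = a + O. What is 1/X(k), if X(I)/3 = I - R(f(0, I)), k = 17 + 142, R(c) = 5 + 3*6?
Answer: 1/408 ≈ 0.0024510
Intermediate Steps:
f(O, a) = 3 - O - a (f(O, a) = 3 - (a + O) = 3 - (O + a) = 3 + (-O - a) = 3 - O - a)
R(c) = 23 (R(c) = 5 + 18 = 23)
k = 159
X(I) = -69 + 3*I (X(I) = 3*(I - 1*23) = 3*(I - 23) = 3*(-23 + I) = -69 + 3*I)
1/X(k) = 1/(-69 + 3*159) = 1/(-69 + 477) = 1/408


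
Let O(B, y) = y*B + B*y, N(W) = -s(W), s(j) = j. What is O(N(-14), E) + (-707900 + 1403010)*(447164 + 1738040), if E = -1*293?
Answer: 1518957144236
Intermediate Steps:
N(W) = -W
E = -293
O(B, y) = 2*B*y (O(B, y) = B*y + B*y = 2*B*y)
O(N(-14), E) + (-707900 + 1403010)*(447164 + 1738040) = 2*(-1*(-14))*(-293) + (-707900 + 1403010)*(447164 + 1738040) = 2*14*(-293) + 695110*2185204 = -8204 + 1518957152440 = 1518957144236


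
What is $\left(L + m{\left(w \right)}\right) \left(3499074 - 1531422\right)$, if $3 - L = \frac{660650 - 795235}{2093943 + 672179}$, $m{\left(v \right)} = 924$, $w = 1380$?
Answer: $\frac{2522854210771854}{1383061} \approx 1.8241 \cdot 10^{9}$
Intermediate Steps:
$L = \frac{8432951}{2766122}$ ($L = 3 - \frac{660650 - 795235}{2093943 + 672179} = 3 - - \frac{134585}{2766122} = 3 + \frac{134585}{2766122} = \frac{8432951}{2766122} \approx 3.0487$)
$\left(L + m{\left(w \right)}\right) \left(3499074 - 1531422\right) = \left(\frac{8432951}{2766122} + 924\right) \left(3499074 - 1531422\right) = \frac{2564329679}{2766122} \cdot 1967652 = \frac{2522854210771854}{1383061}$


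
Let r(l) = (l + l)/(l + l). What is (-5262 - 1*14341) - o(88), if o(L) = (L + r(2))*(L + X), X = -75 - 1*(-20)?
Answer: -22540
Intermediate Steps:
r(l) = 1 (r(l) = (2*l)/((2*l)) = (2*l)*(1/(2*l)) = 1)
X = -55 (X = -75 + 20 = -55)
o(L) = (1 + L)*(-55 + L) (o(L) = (L + 1)*(L - 55) = (1 + L)*(-55 + L))
(-5262 - 1*14341) - o(88) = (-5262 - 1*14341) - (-55 + 88² - 54*88) = (-5262 - 14341) - (-55 + 7744 - 4752) = -19603 - 1*2937 = -19603 - 2937 = -22540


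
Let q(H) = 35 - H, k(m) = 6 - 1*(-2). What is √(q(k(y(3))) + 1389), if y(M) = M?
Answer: 2*√354 ≈ 37.630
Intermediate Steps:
k(m) = 8 (k(m) = 6 + 2 = 8)
√(q(k(y(3))) + 1389) = √((35 - 1*8) + 1389) = √((35 - 8) + 1389) = √(27 + 1389) = √1416 = 2*√354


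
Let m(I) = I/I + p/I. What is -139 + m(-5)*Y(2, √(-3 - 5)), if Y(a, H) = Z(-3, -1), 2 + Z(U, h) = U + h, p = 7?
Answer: -683/5 ≈ -136.60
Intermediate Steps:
Z(U, h) = -2 + U + h (Z(U, h) = -2 + (U + h) = -2 + U + h)
m(I) = 1 + 7/I (m(I) = I/I + 7/I = 1 + 7/I)
Y(a, H) = -6 (Y(a, H) = -2 - 3 - 1 = -6)
-139 + m(-5)*Y(2, √(-3 - 5)) = -139 + ((7 - 5)/(-5))*(-6) = -139 - ⅕*2*(-6) = -139 - ⅖*(-6) = -139 + 12/5 = -683/5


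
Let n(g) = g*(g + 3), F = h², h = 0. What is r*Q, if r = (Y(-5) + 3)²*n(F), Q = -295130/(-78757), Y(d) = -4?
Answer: 0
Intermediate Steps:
F = 0 (F = 0² = 0)
n(g) = g*(3 + g)
Q = 295130/78757 (Q = -295130*(-1/78757) = 295130/78757 ≈ 3.7473)
r = 0 (r = (-4 + 3)²*(0*(3 + 0)) = (-1)²*(0*3) = 1*0 = 0)
r*Q = 0*(295130/78757) = 0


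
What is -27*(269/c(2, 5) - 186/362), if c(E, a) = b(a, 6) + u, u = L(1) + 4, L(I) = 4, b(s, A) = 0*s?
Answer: -1294515/1448 ≈ -894.00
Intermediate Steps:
b(s, A) = 0
u = 8 (u = 4 + 4 = 8)
c(E, a) = 8 (c(E, a) = 0 + 8 = 8)
-27*(269/c(2, 5) - 186/362) = -27*(269/8 - 186/362) = -27*(269*(⅛) - 186*1/362) = -27*(269/8 - 93/181) = -27*47945/1448 = -1294515/1448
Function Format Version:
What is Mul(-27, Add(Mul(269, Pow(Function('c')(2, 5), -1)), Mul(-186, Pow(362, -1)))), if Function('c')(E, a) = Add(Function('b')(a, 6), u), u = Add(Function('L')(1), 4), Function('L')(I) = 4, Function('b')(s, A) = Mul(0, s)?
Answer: Rational(-1294515, 1448) ≈ -894.00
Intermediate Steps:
Function('b')(s, A) = 0
u = 8 (u = Add(4, 4) = 8)
Function('c')(E, a) = 8 (Function('c')(E, a) = Add(0, 8) = 8)
Mul(-27, Add(Mul(269, Pow(Function('c')(2, 5), -1)), Mul(-186, Pow(362, -1)))) = Mul(-27, Add(Mul(269, Pow(8, -1)), Mul(-186, Pow(362, -1)))) = Mul(-27, Add(Mul(269, Rational(1, 8)), Mul(-186, Rational(1, 362)))) = Mul(-27, Add(Rational(269, 8), Rational(-93, 181))) = Mul(-27, Rational(47945, 1448)) = Rational(-1294515, 1448)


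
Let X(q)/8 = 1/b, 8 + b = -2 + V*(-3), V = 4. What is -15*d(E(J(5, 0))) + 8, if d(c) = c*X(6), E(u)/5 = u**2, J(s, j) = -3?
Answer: 2788/11 ≈ 253.45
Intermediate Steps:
E(u) = 5*u**2
b = -22 (b = -8 + (-2 + 4*(-3)) = -8 + (-2 - 12) = -8 - 14 = -22)
X(q) = -4/11 (X(q) = 8/(-22) = 8*(-1/22) = -4/11)
d(c) = -4*c/11 (d(c) = c*(-4/11) = -4*c/11)
-15*d(E(J(5, 0))) + 8 = -(-60)*5*(-3)**2/11 + 8 = -(-60)*5*9/11 + 8 = -(-60)*45/11 + 8 = -15*(-180/11) + 8 = 2700/11 + 8 = 2788/11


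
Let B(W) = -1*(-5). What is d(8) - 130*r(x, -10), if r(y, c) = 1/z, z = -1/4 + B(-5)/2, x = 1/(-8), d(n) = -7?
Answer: -583/9 ≈ -64.778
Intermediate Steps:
x = -⅛ ≈ -0.12500
B(W) = 5
z = 9/4 (z = -1/4 + 5/2 = -1*¼ + 5*(½) = -¼ + 5/2 = 9/4 ≈ 2.2500)
r(y, c) = 4/9 (r(y, c) = 1/(9/4) = 4/9)
d(8) - 130*r(x, -10) = -7 - 130*4/9 = -7 - 520/9 = -583/9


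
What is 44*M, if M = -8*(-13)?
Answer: 4576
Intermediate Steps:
M = 104
44*M = 44*104 = 4576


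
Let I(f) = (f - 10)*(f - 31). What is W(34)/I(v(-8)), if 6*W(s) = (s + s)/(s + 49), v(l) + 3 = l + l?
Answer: 17/180525 ≈ 9.4170e-5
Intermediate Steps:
v(l) = -3 + 2*l (v(l) = -3 + (l + l) = -3 + 2*l)
W(s) = s/(3*(49 + s)) (W(s) = ((s + s)/(s + 49))/6 = ((2*s)/(49 + s))/6 = (2*s/(49 + s))/6 = s/(3*(49 + s)))
I(f) = (-31 + f)*(-10 + f) (I(f) = (-10 + f)*(-31 + f) = (-31 + f)*(-10 + f))
W(34)/I(v(-8)) = ((1/3)*34/(49 + 34))/(310 + (-3 + 2*(-8))**2 - 41*(-3 + 2*(-8))) = ((1/3)*34/83)/(310 + (-3 - 16)**2 - 41*(-3 - 16)) = ((1/3)*34*(1/83))/(310 + (-19)**2 - 41*(-19)) = 34/(249*(310 + 361 + 779)) = (34/249)/1450 = (34/249)*(1/1450) = 17/180525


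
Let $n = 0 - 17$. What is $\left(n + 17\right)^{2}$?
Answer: $0$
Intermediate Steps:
$n = -17$
$\left(n + 17\right)^{2} = \left(-17 + 17\right)^{2} = 0^{2} = 0$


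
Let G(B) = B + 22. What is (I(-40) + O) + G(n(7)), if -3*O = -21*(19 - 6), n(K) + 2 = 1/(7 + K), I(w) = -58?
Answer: 743/14 ≈ 53.071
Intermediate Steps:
n(K) = -2 + 1/(7 + K)
G(B) = 22 + B
O = 91 (O = -(-7)*(19 - 6) = -(-7)*13 = -⅓*(-273) = 91)
(I(-40) + O) + G(n(7)) = (-58 + 91) + (22 + (-13 - 2*7)/(7 + 7)) = 33 + (22 + (-13 - 14)/14) = 33 + (22 + (1/14)*(-27)) = 33 + (22 - 27/14) = 33 + 281/14 = 743/14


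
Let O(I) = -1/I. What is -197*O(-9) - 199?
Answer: -1988/9 ≈ -220.89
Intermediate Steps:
-197*O(-9) - 199 = -(-197)/(-9) - 199 = -(-197)*(-1)/9 - 199 = -197*1/9 - 199 = -197/9 - 199 = -1988/9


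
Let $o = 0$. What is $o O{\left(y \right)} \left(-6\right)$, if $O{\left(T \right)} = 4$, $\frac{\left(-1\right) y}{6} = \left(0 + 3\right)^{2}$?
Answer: $0$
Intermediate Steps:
$y = -54$ ($y = - 6 \left(0 + 3\right)^{2} = - 6 \cdot 3^{2} = \left(-6\right) 9 = -54$)
$o O{\left(y \right)} \left(-6\right) = 0 \cdot 4 \left(-6\right) = 0 \left(-6\right) = 0$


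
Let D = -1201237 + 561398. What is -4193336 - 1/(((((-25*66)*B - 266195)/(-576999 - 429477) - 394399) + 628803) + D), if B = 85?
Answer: -1711133487471735164/408060190615 ≈ -4.1933e+6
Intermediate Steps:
D = -639839
-4193336 - 1/(((((-25*66)*B - 266195)/(-576999 - 429477) - 394399) + 628803) + D) = -4193336 - 1/((((-25*66*85 - 266195)/(-576999 - 429477) - 394399) + 628803) - 639839) = -4193336 - 1/((((-1650*85 - 266195)/(-1006476) - 394399) + 628803) - 639839) = -4193336 - 1/((((-140250 - 266195)*(-1/1006476) - 394399) + 628803) - 639839) = -4193336 - 1/(((-406445*(-1/1006476) - 394399) + 628803) - 639839) = -4193336 - 1/(((406445/1006476 - 394399) + 628803) - 639839) = -4193336 - 1/((-396952721479/1006476 + 628803) - 639839) = -4193336 - 1/(235922406749/1006476 - 639839) = -4193336 - 1/(-408060190615/1006476) = -4193336 - 1*(-1006476/408060190615) = -4193336 + 1006476/408060190615 = -1711133487471735164/408060190615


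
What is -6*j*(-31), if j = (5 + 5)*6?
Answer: 11160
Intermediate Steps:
j = 60 (j = 10*6 = 60)
-6*j*(-31) = -6*60*(-31) = -360*(-31) = 11160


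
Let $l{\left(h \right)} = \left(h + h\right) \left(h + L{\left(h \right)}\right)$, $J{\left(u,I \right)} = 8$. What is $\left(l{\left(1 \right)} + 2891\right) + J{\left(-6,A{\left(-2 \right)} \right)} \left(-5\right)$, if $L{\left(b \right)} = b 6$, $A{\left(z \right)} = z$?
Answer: $2865$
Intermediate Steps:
$L{\left(b \right)} = 6 b$
$l{\left(h \right)} = 14 h^{2}$ ($l{\left(h \right)} = \left(h + h\right) \left(h + 6 h\right) = 2 h 7 h = 14 h^{2}$)
$\left(l{\left(1 \right)} + 2891\right) + J{\left(-6,A{\left(-2 \right)} \right)} \left(-5\right) = \left(14 \cdot 1^{2} + 2891\right) + 8 \left(-5\right) = \left(14 \cdot 1 + 2891\right) - 40 = \left(14 + 2891\right) - 40 = 2905 - 40 = 2865$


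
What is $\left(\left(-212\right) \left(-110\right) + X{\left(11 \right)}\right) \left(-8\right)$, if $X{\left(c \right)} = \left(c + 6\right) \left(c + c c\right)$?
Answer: $-204512$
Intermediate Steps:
$X{\left(c \right)} = \left(6 + c\right) \left(c + c^{2}\right)$
$\left(\left(-212\right) \left(-110\right) + X{\left(11 \right)}\right) \left(-8\right) = \left(\left(-212\right) \left(-110\right) + 11 \left(6 + 11^{2} + 7 \cdot 11\right)\right) \left(-8\right) = \left(23320 + 11 \left(6 + 121 + 77\right)\right) \left(-8\right) = \left(23320 + 11 \cdot 204\right) \left(-8\right) = \left(23320 + 2244\right) \left(-8\right) = 25564 \left(-8\right) = -204512$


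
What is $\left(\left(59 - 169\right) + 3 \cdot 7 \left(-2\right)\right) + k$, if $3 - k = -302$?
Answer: $153$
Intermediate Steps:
$k = 305$ ($k = 3 - -302 = 3 + 302 = 305$)
$\left(\left(59 - 169\right) + 3 \cdot 7 \left(-2\right)\right) + k = \left(\left(59 - 169\right) + 3 \cdot 7 \left(-2\right)\right) + 305 = \left(-110 + 21 \left(-2\right)\right) + 305 = \left(-110 - 42\right) + 305 = -152 + 305 = 153$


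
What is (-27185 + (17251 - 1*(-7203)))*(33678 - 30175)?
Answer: -9566693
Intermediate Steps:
(-27185 + (17251 - 1*(-7203)))*(33678 - 30175) = (-27185 + (17251 + 7203))*3503 = (-27185 + 24454)*3503 = -2731*3503 = -9566693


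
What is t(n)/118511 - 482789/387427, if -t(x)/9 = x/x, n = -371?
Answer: -1546467406/1240928681 ≈ -1.2462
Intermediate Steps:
t(x) = -9 (t(x) = -9*x/x = -9*1 = -9)
t(n)/118511 - 482789/387427 = -9/118511 - 482789/387427 = -1546467406/1240928681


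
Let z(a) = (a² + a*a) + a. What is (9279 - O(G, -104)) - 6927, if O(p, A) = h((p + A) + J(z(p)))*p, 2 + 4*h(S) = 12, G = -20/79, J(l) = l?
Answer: 185858/79 ≈ 2352.6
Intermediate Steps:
z(a) = a + 2*a² (z(a) = (a² + a²) + a = 2*a² + a = a + 2*a²)
G = -20/79 (G = -20*1/79 = -20/79 ≈ -0.25316)
h(S) = 5/2 (h(S) = -½ + (¼)*12 = -½ + 3 = 5/2)
O(p, A) = 5*p/2
(9279 - O(G, -104)) - 6927 = (9279 - 5*(-20)/(2*79)) - 6927 = (9279 - 1*(-50/79)) - 6927 = (9279 + 50/79) - 6927 = 733091/79 - 6927 = 185858/79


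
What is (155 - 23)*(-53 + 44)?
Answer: -1188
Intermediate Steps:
(155 - 23)*(-53 + 44) = 132*(-9) = -1188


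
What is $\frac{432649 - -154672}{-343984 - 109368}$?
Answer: $- \frac{587321}{453352} \approx -1.2955$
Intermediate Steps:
$\frac{432649 - -154672}{-343984 - 109368} = \frac{432649 + \left(-68090 + 222762\right)}{-453352} = \left(432649 + 154672\right) \left(- \frac{1}{453352}\right) = 587321 \left(- \frac{1}{453352}\right) = - \frac{587321}{453352}$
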